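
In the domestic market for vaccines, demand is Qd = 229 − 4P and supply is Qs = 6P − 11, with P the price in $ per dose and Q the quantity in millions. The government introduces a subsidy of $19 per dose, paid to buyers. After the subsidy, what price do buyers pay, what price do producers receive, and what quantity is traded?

Without the subsidy, 229 − 4P = 6P − 11 gives 10P = 240, so P* = $24 and Q* = 133.
With a per-unit subsidy paid to buyers, each effectively pays P − 19, so demand becomes Qd = 229 − 4(P − 19).
New equilibrium: buyers pay $12.6, producers receive $31.6, Q = 178.6. (Wedge: Pb − Ps = −19.)

Buyers pay $12.6; producers receive $31.6; quantity = 178.6.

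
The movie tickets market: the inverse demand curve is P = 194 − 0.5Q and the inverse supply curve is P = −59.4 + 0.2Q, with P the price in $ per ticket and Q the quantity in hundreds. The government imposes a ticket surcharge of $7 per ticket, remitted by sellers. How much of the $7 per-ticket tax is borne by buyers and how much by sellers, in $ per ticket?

Buyers bear $5 per ticket; sellers bear $2 per ticket.

Rewrite in direct form: Qd = 388 − 2P and Qs = 5P + 297.
Without the tax, 388 − 2P = 5P + 297 gives 7P = 91, so P* = $13 and Q* = 362.
With the tax collected from sellers, supply shifts: Qs = 5(P − 7) + 297.
New equilibrium: buyers pay $18, sellers receive $11, Q = 352. (Wedge: Pb − Ps = 7.)
Burden on buyers: $5; on sellers: $2. (They sum to $7.)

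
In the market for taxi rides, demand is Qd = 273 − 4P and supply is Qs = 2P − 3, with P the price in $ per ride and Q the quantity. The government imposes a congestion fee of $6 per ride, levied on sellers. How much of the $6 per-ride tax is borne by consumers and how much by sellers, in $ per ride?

Before the tax: set 273 − 4P = 2P − 3 → P* = $46, Q* = 89.
With the tax collected from sellers, supply shifts: Qs = 2(P − 6) − 3.
New equilibrium: consumers pay $48, sellers receive $42, Q = 81. (Wedge: Pb − Ps = 6.)
Burden on consumers: $2; on sellers: $4. (They sum to $6.)

Consumers bear $2 per ride; sellers bear $4 per ride.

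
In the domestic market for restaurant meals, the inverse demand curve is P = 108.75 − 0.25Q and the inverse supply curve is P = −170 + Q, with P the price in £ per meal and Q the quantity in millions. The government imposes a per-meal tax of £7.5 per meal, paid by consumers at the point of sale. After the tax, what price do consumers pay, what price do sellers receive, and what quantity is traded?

Consumers pay £54.5; sellers receive £47; quantity = 217.

Inverting to Q(P) form: Qd = 435 − 4P; Qs = P + 170.
Before the tax: set 435 − 4P = P + 170 → P* = £53, Q* = 223.
With the tax collected from consumers, demand (in seller-price terms) shifts: Qd = 435 − 4(P + 7.5).
New equilibrium: consumers pay £54.5, sellers receive £47, Q = 217. (Wedge: Pb − Ps = 7.5.)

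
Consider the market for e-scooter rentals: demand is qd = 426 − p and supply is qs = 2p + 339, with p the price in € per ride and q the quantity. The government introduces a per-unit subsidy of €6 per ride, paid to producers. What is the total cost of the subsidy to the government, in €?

Government outlay = €2406.

Without the subsidy, 426 − p = 2p + 339 gives 3p = 87, so p* = €29 and q* = 397.
With a per-unit subsidy paid to producers, each receives p + 6 per unit sold, so supply becomes qs = 2(p + 6) + 339.
New equilibrium: consumers pay €25, producers receive €31, q = 401. (Wedge: pb − ps = −6.)
Outlay = t · Q = 6 · 401 = €2406.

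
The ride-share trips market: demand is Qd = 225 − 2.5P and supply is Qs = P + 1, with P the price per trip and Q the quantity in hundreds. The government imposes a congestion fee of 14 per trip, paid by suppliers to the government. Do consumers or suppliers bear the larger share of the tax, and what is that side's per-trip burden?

Suppliers bear the larger share: 10 per trip.

Without the tax, 225 − 2.5P = P + 1 gives 3.5P = 224, so P* = 64 and Q* = 65.
With the tax collected from suppliers, supply shifts: Qs = (P − 14) + 1.
Solving gives Q = 55 with consumers paying 68 and suppliers receiving 54 (the 14 wedge).
Per-trip burden: consumers 4, suppliers 10.
Suppliers take the larger share because supply is less price-elastic here (demand slope 2.5 vs supply slope 1).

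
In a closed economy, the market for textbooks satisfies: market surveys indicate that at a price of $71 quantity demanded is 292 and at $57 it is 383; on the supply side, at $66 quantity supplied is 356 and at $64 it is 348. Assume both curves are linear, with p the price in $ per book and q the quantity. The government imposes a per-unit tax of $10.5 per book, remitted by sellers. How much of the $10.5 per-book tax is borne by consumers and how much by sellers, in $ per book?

Demand slope: (383 − 292)/(57 − 71) = -6.5, so qd = 753.5 − 6.5p.
Supply slope: (348 − 356)/(64 − 66) = 4, so qs = 4p + 92.
Without the tax, 753.5 − 6.5p = 4p + 92 gives 10.5p = 661.5, so p* = $63 and q* = 344.
With the tax collected from sellers, supply shifts: qs = 4(p − 10.5) + 92.
New equilibrium: consumers pay $67, sellers receive $56.5, q = 318. (Wedge: pb − ps = 10.5.)
Burden on consumers: $4; on sellers: $6.5. (They sum to $10.5.)
The less price-elastic side of the market bears the larger share of a per-unit tax.

Consumers bear $4 per book; sellers bear $6.5 per book.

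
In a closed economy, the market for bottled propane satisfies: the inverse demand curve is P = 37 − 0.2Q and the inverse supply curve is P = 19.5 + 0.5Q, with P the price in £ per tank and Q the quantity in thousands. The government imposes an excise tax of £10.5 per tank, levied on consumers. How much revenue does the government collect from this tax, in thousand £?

Rewrite in direct form: Qd = 185 − 5P and Qs = 2P − 39.
Without the tax, 185 − 5P = 2P − 39 gives 7P = 224, so P* = £32 and Q* = 25.
With the tax collected from consumers, demand (in seller-price terms) shifts: Qd = 185 − 5(P + 10.5).
New equilibrium: consumers pay £35, sellers receive £24.5, Q = 10. (Wedge: Pb − Ps = 10.5.)
Revenue = t · Q = 10.5 · 10 = £105.

Tax revenue = £105 thousand.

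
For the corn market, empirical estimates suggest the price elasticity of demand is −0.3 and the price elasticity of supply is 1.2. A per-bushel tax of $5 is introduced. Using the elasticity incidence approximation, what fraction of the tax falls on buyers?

Buyers' share ≈ 0.8.

Incidence ratio: buyers' share ≈ εs / (εs + |εd|) = 1.2 / (1.2 + 0.3) = 0.8.
Supply is the more elastic side, so buyers bear the larger share.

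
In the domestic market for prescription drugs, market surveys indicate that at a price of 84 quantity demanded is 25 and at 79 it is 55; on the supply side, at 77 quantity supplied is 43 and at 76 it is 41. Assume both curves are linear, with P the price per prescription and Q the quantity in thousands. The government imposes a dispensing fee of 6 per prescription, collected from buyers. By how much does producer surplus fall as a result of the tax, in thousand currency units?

Demand slope: (55 − 25)/(79 − 84) = -6, so Qd = 529 − 6P.
Supply slope: (41 − 43)/(76 − 77) = 2, so Qs = 2P − 111.
Without the tax, 529 − 6P = 2P − 111 gives 8P = 640, so P* = 80 and Q* = 49.
With the tax collected from buyers, demand (in seller-price terms) shifts: Qd = 529 − 6(P + 6).
New equilibrium: buyers pay 81.5, producers receive 75.5, Q = 40. (Wedge: Pb − Ps = 6.)
ΔPS is the trapezoid between Q = 40 and Q = 49 of height 4.5: ½ · (49 + 40) · 4.5 = 200.25.

Producer surplus falls by 200.25 thousand.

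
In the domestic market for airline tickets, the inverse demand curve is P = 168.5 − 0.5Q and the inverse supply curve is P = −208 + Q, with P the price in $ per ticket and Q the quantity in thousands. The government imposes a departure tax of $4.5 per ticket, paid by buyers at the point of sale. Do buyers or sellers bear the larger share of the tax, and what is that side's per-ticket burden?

Inverting to Q(P) form: Qd = 337 − 2P; Qs = P + 208.
Without the tax, 337 − 2P = P + 208 gives 3P = 129, so P* = $43 and Q* = 251.
With the tax collected from buyers, demand (in seller-price terms) shifts: Qd = 337 − 2(P + 4.5).
New equilibrium: buyers pay $44.5, sellers receive $40, Q = 248. (Wedge: Pb − Ps = 4.5.)
Per-ticket burden: buyers $1.5, sellers $3.
Sellers take the larger share because supply is less price-elastic here (demand slope 2 vs supply slope 1).

Sellers bear the larger share: $3 per ticket.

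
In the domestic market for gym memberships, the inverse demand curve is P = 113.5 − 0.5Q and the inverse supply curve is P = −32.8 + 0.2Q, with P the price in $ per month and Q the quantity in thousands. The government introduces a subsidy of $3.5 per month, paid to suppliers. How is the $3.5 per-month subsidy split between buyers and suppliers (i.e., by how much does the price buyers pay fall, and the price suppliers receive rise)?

Inverting to Q(P) form: Qd = 227 − 2P; Qs = 5P + 164.
Without the subsidy, 227 − 2P = 5P + 164 gives 7P = 63, so P* = $9 and Q* = 209.
With a per-unit subsidy paid to suppliers, each receives P + 3.5 per unit sold, so supply becomes Qs = 5(P + 3.5) + 164.
Solving gives Q = 214 with buyers paying $6.5 and suppliers receiving $10 (the $3.5 wedge).
Gain to buyers: $2.5; to suppliers: $1. (They sum to $3.5.)

Buyers gain $2.5 per month; suppliers gain $1 per month.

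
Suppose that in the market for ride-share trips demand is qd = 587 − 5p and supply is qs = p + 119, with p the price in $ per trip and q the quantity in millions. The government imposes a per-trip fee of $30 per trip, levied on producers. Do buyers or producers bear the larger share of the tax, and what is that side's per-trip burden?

Before the tax: set 587 − 5p = p + 119 → p* = $78, q* = 197.
With the tax collected from producers, supply shifts: qs = (p − 30) + 119.
Solving gives q = 172 with buyers paying $83 and producers receiving $53 (the $30 wedge).
Per-trip burden: buyers $5, producers $25.
Producers take the larger share because supply is less price-elastic here (demand slope 5 vs supply slope 1).

Producers bear the larger share: $25 per trip.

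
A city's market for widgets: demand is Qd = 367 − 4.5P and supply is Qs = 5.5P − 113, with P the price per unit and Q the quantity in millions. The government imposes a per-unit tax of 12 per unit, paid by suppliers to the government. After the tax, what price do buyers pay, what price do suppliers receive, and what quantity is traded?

Before the tax: set 367 − 4.5P = 5.5P − 113 → P* = 48, Q* = 151.
With the tax collected from suppliers, supply shifts: Qs = 5.5(P − 12) − 113.
New equilibrium: buyers pay 54.6, suppliers receive 42.6, Q = 121.3. (Wedge: Pb − Ps = 12.)
The less price-elastic side of the market bears the larger share of a per-unit tax.

Buyers pay 54.6; suppliers receive 42.6; quantity = 121.3.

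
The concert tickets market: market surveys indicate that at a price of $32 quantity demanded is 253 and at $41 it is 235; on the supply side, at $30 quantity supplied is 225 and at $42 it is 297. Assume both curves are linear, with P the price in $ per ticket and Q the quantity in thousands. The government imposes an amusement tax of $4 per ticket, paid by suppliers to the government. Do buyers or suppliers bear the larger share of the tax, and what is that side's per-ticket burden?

Buyers bear the larger share: $3 per ticket.

Demand slope: (235 − 253)/(41 − 32) = -2, so Qd = 317 − 2P.
Supply slope: (297 − 225)/(42 − 30) = 6, so Qs = 6P + 45.
Before the tax: set 317 − 2P = 6P + 45 → P* = $34, Q* = 249.
With the tax collected from suppliers, supply shifts: Qs = 6(P − 4) + 45.
Solving gives Q = 243 with buyers paying $37 and suppliers receiving $33 (the $4 wedge).
Per-ticket burden: buyers $3, suppliers $1.
Buyers take the larger share because demand is less price-elastic here (demand slope 2 vs supply slope 6).
The less price-elastic side of the market bears the larger share of a per-unit tax.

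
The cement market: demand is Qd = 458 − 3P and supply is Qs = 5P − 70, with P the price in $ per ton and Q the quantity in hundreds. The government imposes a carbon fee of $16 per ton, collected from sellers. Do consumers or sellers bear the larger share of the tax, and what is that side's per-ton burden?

Without the tax, 458 − 3P = 5P − 70 gives 8P = 528, so P* = $66 and Q* = 260.
With the tax collected from sellers, supply shifts: Qs = 5(P − 16) − 70.
New equilibrium: consumers pay $76, sellers receive $60, Q = 230. (Wedge: Pb − Ps = 16.)
Per-ton burden: consumers $10, sellers $6.
Consumers take the larger share because demand is less price-elastic here (demand slope 3 vs supply slope 5).

Consumers bear the larger share: $10 per ton.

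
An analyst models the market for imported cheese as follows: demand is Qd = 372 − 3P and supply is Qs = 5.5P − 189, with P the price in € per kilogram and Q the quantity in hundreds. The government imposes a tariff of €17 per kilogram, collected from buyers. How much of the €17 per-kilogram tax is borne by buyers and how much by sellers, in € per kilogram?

Before the tax: set 372 − 3P = 5.5P − 189 → P* = €66, Q* = 174.
With the tax collected from buyers, demand (in seller-price terms) shifts: Qd = 372 − 3(P + 17).
Solving gives Q = 141 with buyers paying €77 and sellers receiving €60 (the €17 wedge).
Burden on buyers: €11; on sellers: €6. (They sum to €17.)
The less price-elastic side of the market bears the larger share of a per-unit tax.

Buyers bear €11 per kilogram; sellers bear €6 per kilogram.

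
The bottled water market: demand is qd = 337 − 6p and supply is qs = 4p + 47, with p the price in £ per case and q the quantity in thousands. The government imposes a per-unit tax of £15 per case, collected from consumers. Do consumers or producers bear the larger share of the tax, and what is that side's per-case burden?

Without the tax, 337 − 6p = 4p + 47 gives 10p = 290, so p* = £29 and q* = 163.
With the tax collected from consumers, demand (in seller-price terms) shifts: qd = 337 − 6(p + 15).
Solving gives q = 127 with consumers paying £35 and producers receiving £20 (the £15 wedge).
Per-case burden: consumers £6, producers £9.
Producers take the larger share because supply is less price-elastic here (demand slope 6 vs supply slope 4).
The less price-elastic side of the market bears the larger share of a per-unit tax.

Producers bear the larger share: £9 per case.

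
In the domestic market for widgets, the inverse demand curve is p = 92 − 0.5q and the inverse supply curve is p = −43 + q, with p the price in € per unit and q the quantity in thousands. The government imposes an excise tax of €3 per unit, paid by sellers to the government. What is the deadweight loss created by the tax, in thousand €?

Deadweight loss = €3 thousand.

Rewrite in direct form: qd = 184 − 2p and qs = p + 43.
Without the tax, 184 − 2p = p + 43 gives 3p = 141, so p* = €47 and q* = 90.
With the tax collected from sellers, supply shifts: qs = (p − 3) + 43.
New equilibrium: consumers pay €48, sellers receive €45, q = 88. (Wedge: pb − ps = 3.)
Quantity falls by |ΔQ| = |90 − 88| = 2.
DWL = ½ · t · |ΔQ| = ½ · 3 · 2 = €3.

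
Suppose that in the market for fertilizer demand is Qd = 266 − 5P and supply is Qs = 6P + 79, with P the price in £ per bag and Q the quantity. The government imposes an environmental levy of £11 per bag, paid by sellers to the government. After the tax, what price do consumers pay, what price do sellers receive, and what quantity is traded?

Without the tax, 266 − 5P = 6P + 79 gives 11P = 187, so P* = £17 and Q* = 181.
With the tax collected from sellers, supply shifts: Qs = 6(P − 11) + 79.
New equilibrium: consumers pay £23, sellers receive £12, Q = 151. (Wedge: Pb − Ps = 11.)
The less price-elastic side of the market bears the larger share of a per-unit tax.

Consumers pay £23; sellers receive £12; quantity = 151.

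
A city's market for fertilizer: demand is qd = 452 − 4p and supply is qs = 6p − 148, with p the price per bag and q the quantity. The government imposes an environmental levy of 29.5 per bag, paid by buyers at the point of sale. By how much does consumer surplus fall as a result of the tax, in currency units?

Consumer surplus falls by 3125.82.

Without the tax, 452 − 4p = 6p − 148 gives 10p = 600, so p* = 60 and q* = 212.
With the tax collected from buyers, demand (in seller-price terms) shifts: qd = 452 − 4(p + 29.5).
New equilibrium: buyers pay 77.7, sellers receive 48.2, q = 141.2. (Wedge: pb − ps = 29.5.)
ΔCS is the trapezoid between Q = 141.2 and Q = 212 of height 17.7: ½ · (212 + 141.2) · 17.7 = 3125.82.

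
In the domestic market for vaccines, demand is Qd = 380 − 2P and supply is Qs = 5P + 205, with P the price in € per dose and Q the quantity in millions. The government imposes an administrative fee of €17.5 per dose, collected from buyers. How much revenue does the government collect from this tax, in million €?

Tax revenue = €5337.5 million.

Before the tax: set 380 − 2P = 5P + 205 → P* = €25, Q* = 330.
With the tax collected from buyers, demand (in seller-price terms) shifts: Qd = 380 − 2(P + 17.5).
New equilibrium: buyers pay €37.5, producers receive €20, Q = 305. (Wedge: Pb − Ps = 17.5.)
Revenue = t · Q = 17.5 · 305 = €5337.5.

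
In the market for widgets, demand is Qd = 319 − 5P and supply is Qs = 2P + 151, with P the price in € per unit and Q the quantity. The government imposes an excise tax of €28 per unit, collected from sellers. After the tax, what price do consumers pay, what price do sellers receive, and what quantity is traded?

Consumers pay €32; sellers receive €4; quantity = 159.

Before the tax: set 319 − 5P = 2P + 151 → P* = €24, Q* = 199.
With the tax collected from sellers, supply shifts: Qs = 2(P − 28) + 151.
Solving gives Q = 159 with consumers paying €32 and sellers receiving €4 (the €28 wedge).
The less price-elastic side of the market bears the larger share of a per-unit tax.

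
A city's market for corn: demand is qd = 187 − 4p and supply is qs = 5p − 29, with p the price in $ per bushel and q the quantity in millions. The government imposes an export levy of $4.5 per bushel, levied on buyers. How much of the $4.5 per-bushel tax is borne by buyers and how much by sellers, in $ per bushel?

Buyers bear $2.5 per bushel; sellers bear $2 per bushel.

Without the tax, 187 − 4p = 5p − 29 gives 9p = 216, so p* = $24 and q* = 91.
With the tax collected from buyers, demand (in seller-price terms) shifts: qd = 187 − 4(p + 4.5).
Solving gives q = 81 with buyers paying $26.5 and sellers receiving $22 (the $4.5 wedge).
Burden on buyers: $2.5; on sellers: $2. (They sum to $4.5.)
The less price-elastic side of the market bears the larger share of a per-unit tax.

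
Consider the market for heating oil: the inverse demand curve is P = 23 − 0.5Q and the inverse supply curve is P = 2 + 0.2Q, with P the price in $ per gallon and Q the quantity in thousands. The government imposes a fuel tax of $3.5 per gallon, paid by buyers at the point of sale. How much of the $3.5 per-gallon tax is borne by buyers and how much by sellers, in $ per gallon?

Inverting to Q(P) form: Qd = 46 − 2P; Qs = 5P − 10.
Without the tax, 46 − 2P = 5P − 10 gives 7P = 56, so P* = $8 and Q* = 30.
With the tax collected from buyers, demand (in seller-price terms) shifts: Qd = 46 − 2(P + 3.5).
New equilibrium: buyers pay $10.5, sellers receive $7, Q = 25. (Wedge: Pb − Ps = 3.5.)
Burden on buyers: $2.5; on sellers: $1. (They sum to $3.5.)
The less price-elastic side of the market bears the larger share of a per-unit tax.

Buyers bear $2.5 per gallon; sellers bear $1 per gallon.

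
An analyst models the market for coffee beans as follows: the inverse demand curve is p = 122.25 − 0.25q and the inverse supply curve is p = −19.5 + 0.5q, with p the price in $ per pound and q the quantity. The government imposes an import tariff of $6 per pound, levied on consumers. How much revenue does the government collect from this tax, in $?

Tax revenue = $1086.

Inverting to q(p) form: qd = 489 − 4p; qs = 2p + 39.
Before the tax: set 489 − 4p = 2p + 39 → p* = $75, q* = 189.
With the tax collected from consumers, demand (in seller-price terms) shifts: qd = 489 − 4(p + 6).
New equilibrium: consumers pay $77, producers receive $71, q = 181. (Wedge: pb − ps = 6.)
Revenue = t · Q = 6 · 181 = $1086.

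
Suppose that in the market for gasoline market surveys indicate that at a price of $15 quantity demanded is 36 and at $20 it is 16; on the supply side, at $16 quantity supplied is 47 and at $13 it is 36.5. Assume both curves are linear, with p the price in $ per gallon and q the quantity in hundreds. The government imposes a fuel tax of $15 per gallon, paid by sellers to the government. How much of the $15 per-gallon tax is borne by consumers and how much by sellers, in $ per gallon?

Demand slope: (16 − 36)/(20 − 15) = -4, so qd = 96 − 4p.
Supply slope: (36.5 − 47)/(13 − 16) = 3.5, so qs = 3.5p − 9.
Before the tax: set 96 − 4p = 3.5p − 9 → p* = $14, q* = 40.
With the tax collected from sellers, supply shifts: qs = 3.5(p − 15) − 9.
Solving gives q = 12 with consumers paying $21 and sellers receiving $6 (the $15 wedge).
Burden on consumers: $7; on sellers: $8. (They sum to $15.)
The less price-elastic side of the market bears the larger share of a per-unit tax.

Consumers bear $7 per gallon; sellers bear $8 per gallon.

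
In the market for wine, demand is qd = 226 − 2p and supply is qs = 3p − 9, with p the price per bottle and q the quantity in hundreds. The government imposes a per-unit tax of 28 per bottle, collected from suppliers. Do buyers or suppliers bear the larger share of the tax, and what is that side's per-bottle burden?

Before the tax: set 226 − 2p = 3p − 9 → p* = 47, q* = 132.
With the tax collected from suppliers, supply shifts: qs = 3(p − 28) − 9.
Solving gives q = 98.4 with buyers paying 63.8 and suppliers receiving 35.8 (the 28 wedge).
Per-bottle burden: buyers 16.8, suppliers 11.2.
Buyers take the larger share because demand is less price-elastic here (demand slope 2 vs supply slope 3).
The less price-elastic side of the market bears the larger share of a per-unit tax.

Buyers bear the larger share: 16.8 per bottle.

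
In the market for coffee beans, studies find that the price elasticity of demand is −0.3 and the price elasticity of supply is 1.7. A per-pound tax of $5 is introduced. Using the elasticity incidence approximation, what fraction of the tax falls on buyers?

Buyers' share ≈ 0.85.

Incidence ratio: buyers' share ≈ εs / (εs + |εd|) = 1.7 / (1.7 + 0.3) = 0.85.
Supply is the more elastic side, so buyers bear the larger share.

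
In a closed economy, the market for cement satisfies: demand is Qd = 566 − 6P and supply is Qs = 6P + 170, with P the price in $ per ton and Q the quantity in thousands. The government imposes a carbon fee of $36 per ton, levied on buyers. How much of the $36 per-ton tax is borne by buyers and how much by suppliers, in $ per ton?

Buyers bear $18 per ton; suppliers bear $18 per ton.

Before the tax: set 566 − 6P = 6P + 170 → P* = $33, Q* = 368.
With the tax collected from buyers, demand (in seller-price terms) shifts: Qd = 566 − 6(P + 36).
Solving gives Q = 260 with buyers paying $51 and suppliers receiving $15 (the $36 wedge).
Burden on buyers: $18; on suppliers: $18. (They sum to $36.)
The less price-elastic side of the market bears the larger share of a per-unit tax.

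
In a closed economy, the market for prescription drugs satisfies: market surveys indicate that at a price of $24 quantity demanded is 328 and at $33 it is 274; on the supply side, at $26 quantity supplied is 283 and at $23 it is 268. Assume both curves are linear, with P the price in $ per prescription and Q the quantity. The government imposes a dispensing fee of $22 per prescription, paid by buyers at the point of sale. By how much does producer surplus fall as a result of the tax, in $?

Demand slope: (274 − 328)/(33 − 24) = -6, so Qd = 472 − 6P.
Supply slope: (268 − 283)/(23 − 26) = 5, so Qs = 5P + 153.
Without the tax, 472 − 6P = 5P + 153 gives 11P = 319, so P* = $29 and Q* = 298.
With the tax collected from buyers, demand (in seller-price terms) shifts: Qd = 472 − 6(P + 22).
New equilibrium: buyers pay $39, sellers receive $17, Q = 238. (Wedge: Pb − Ps = 22.)
ΔPS is the trapezoid between Q = 238 and Q = 298 of height $12: ½ · (298 + 238) · 12 = $3216.

Producer surplus falls by $3216.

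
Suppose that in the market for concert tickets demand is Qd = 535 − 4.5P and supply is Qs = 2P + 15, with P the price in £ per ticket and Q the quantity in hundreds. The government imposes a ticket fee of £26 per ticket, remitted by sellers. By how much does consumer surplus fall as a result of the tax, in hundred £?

Consumer surplus falls by £1256 hundred.

Without the tax, 535 − 4.5P = 2P + 15 gives 6.5P = 520, so P* = £80 and Q* = 175.
With the tax collected from sellers, supply shifts: Qs = 2(P − 26) + 15.
Solving gives Q = 139 with consumers paying £88 and sellers receiving £62 (the £26 wedge).
ΔCS is the trapezoid between Q = 139 and Q = 175 of height £8: ½ · (175 + 139) · 8 = £1256.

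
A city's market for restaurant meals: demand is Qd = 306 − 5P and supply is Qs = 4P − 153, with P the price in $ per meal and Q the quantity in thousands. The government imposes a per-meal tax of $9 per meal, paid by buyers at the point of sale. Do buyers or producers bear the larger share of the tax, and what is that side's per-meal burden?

Before the tax: set 306 − 5P = 4P − 153 → P* = $51, Q* = 51.
With the tax collected from buyers, demand (in seller-price terms) shifts: Qd = 306 − 5(P + 9).
Solving gives Q = 31 with buyers paying $55 and producers receiving $46 (the $9 wedge).
Per-meal burden: buyers $4, producers $5.
Producers take the larger share because supply is less price-elastic here (demand slope 5 vs supply slope 4).
The less price-elastic side of the market bears the larger share of a per-unit tax.

Producers bear the larger share: $5 per meal.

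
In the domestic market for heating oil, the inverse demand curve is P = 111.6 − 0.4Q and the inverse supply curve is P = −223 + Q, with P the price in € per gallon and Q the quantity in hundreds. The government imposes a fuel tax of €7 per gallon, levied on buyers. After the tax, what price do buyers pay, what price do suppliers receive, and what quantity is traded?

Rewrite in direct form: Qd = 279 − 2.5P and Qs = P + 223.
Without the tax, 279 − 2.5P = P + 223 gives 3.5P = 56, so P* = €16 and Q* = 239.
With the tax collected from buyers, demand (in seller-price terms) shifts: Qd = 279 − 2.5(P + 7).
Solving gives Q = 234 with buyers paying €18 and suppliers receiving €11 (the €7 wedge).

Buyers pay €18; suppliers receive €11; quantity = 234.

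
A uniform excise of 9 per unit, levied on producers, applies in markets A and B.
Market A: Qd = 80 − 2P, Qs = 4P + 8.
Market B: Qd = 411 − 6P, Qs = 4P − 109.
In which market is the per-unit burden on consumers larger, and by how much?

Market A, by 2.4.

Market A: pre-tax P* = 12, Q* = 56; post-tax Q = 44; per-unit burden on consumers = 6.
Market B: pre-tax P* = 52, Q* = 99; post-tax Q = 77.4; per-unit burden on consumers = 3.6.
Difference: 6 vs 3.6 → market A is larger by 2.4.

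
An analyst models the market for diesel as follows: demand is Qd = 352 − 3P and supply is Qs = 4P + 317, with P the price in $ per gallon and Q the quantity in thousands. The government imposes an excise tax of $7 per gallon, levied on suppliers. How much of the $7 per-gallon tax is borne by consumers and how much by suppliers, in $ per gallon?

Consumers bear $4 per gallon; suppliers bear $3 per gallon.

Without the tax, 352 − 3P = 4P + 317 gives 7P = 35, so P* = $5 and Q* = 337.
With the tax collected from suppliers, supply shifts: Qs = 4(P − 7) + 317.
Solving gives Q = 325 with consumers paying $9 and suppliers receiving $2 (the $7 wedge).
Burden on consumers: $4; on suppliers: $3. (They sum to $7.)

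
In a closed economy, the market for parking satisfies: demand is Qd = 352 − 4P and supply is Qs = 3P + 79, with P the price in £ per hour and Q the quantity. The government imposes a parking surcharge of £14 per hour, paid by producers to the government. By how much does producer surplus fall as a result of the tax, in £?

Producer surplus falls by £1472.

Without the tax, 352 − 4P = 3P + 79 gives 7P = 273, so P* = £39 and Q* = 196.
With the tax collected from producers, supply shifts: Qs = 3(P − 14) + 79.
New equilibrium: consumers pay £45, producers receive £31, Q = 172. (Wedge: Pb − Ps = 14.)
ΔPS is the trapezoid between Q = 172 and Q = 196 of height £8: ½ · (196 + 172) · 8 = £1472.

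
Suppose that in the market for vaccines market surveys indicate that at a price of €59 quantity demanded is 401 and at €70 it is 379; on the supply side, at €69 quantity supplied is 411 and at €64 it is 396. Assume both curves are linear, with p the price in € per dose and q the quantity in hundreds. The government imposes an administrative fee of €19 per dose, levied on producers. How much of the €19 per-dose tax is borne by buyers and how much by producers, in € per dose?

Buyers bear €11.4 per dose; producers bear €7.6 per dose.

Demand slope: (379 − 401)/(70 − 59) = -2, so qd = 519 − 2p.
Supply slope: (396 − 411)/(64 − 69) = 3, so qs = 3p + 204.
Before the tax: set 519 − 2p = 3p + 204 → p* = €63, q* = 393.
With the tax collected from producers, supply shifts: qs = 3(p − 19) + 204.
Solving gives q = 370.2 with buyers paying €74.4 and producers receiving €55.4 (the €19 wedge).
Burden on buyers: €11.4; on producers: €7.6. (They sum to €19.)
The less price-elastic side of the market bears the larger share of a per-unit tax.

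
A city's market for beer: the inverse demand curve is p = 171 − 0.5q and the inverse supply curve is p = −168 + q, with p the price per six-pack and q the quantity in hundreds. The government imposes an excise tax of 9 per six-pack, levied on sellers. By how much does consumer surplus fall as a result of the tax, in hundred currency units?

Consumer surplus falls by 669 hundred.

Inverting to q(p) form: qd = 342 − 2p; qs = p + 168.
Before the tax: set 342 − 2p = p + 168 → p* = 58, q* = 226.
With the tax collected from sellers, supply shifts: qs = (p − 9) + 168.
Solving gives q = 220 with consumers paying 61 and sellers receiving 52 (the 9 wedge).
ΔCS is the trapezoid between Q = 220 and Q = 226 of height 3: ½ · (226 + 220) · 3 = 669.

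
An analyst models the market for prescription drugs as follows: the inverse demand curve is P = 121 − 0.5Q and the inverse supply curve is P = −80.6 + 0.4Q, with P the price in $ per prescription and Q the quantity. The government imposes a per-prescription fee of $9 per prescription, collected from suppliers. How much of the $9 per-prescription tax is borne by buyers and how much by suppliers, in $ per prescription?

Buyers bear $5 per prescription; suppliers bear $4 per prescription.

Inverting to Q(P) form: Qd = 242 − 2P; Qs = 2.5P + 201.5.
Without the tax, 242 − 2P = 2.5P + 201.5 gives 4.5P = 40.5, so P* = $9 and Q* = 224.
With the tax collected from suppliers, supply shifts: Qs = 2.5(P − 9) + 201.5.
Solving gives Q = 214 with buyers paying $14 and suppliers receiving $5 (the $9 wedge).
Burden on buyers: $5; on suppliers: $4. (They sum to $9.)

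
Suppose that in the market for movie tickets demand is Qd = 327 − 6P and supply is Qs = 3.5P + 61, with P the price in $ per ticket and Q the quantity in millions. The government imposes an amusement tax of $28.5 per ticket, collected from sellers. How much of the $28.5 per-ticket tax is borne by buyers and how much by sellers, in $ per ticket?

Without the tax, 327 − 6P = 3.5P + 61 gives 9.5P = 266, so P* = $28 and Q* = 159.
With the tax collected from sellers, supply shifts: Qs = 3.5(P − 28.5) + 61.
Solving gives Q = 96 with buyers paying $38.5 and sellers receiving $10 (the $28.5 wedge).
Burden on buyers: $10.5; on sellers: $18. (They sum to $28.5.)

Buyers bear $10.5 per ticket; sellers bear $18 per ticket.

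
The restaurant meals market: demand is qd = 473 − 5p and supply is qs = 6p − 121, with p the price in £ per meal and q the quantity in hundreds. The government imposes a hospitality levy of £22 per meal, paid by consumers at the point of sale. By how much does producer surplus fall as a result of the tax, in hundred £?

Without the tax, 473 − 5p = 6p − 121 gives 11p = 594, so p* = £54 and q* = 203.
With the tax collected from consumers, demand (in seller-price terms) shifts: qd = 473 − 5(p + 22).
Solving gives q = 143 with consumers paying £66 and suppliers receiving £44 (the £22 wedge).
ΔPS is the trapezoid between Q = 143 and Q = 203 of height £10: ½ · (203 + 143) · 10 = £1730.

Producer surplus falls by £1730 hundred.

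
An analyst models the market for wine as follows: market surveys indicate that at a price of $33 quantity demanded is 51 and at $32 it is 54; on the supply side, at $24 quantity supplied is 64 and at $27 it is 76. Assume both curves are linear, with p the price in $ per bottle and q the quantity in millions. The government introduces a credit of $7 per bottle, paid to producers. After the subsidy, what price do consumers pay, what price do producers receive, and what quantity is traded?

Demand slope: (54 − 51)/(32 − 33) = -3, so qd = 150 − 3p.
Supply slope: (76 − 64)/(27 − 24) = 4, so qs = 4p − 32.
Without the subsidy, 150 − 3p = 4p − 32 gives 7p = 182, so p* = $26 and q* = 72.
With a per-unit subsidy paid to producers, each receives p + 7 per unit sold, so supply becomes qs = 4(p + 7) − 32.
Solving gives q = 84 with consumers paying $22 and producers receiving $29 (the $7 wedge).

Consumers pay $22; producers receive $29; quantity = 84.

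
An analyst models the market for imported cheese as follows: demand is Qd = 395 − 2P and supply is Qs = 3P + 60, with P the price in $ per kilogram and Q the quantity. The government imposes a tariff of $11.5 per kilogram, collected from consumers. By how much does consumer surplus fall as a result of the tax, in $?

Without the tax, 395 − 2P = 3P + 60 gives 5P = 335, so P* = $67 and Q* = 261.
With the tax collected from consumers, demand (in seller-price terms) shifts: Qd = 395 − 2(P + 11.5).
Solving gives Q = 247.2 with consumers paying $73.9 and sellers receiving $62.4 (the $11.5 wedge).
ΔCS is the trapezoid between Q = 247.2 and Q = 261 of height $6.9: ½ · (261 + 247.2) · 6.9 = $1753.29.

Consumer surplus falls by $1753.29.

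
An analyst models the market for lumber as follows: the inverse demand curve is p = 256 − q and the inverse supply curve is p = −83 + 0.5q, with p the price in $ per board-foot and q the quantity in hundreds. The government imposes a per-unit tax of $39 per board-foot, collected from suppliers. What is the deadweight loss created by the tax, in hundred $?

Inverting to q(p) form: qd = 256 − p; qs = 2p + 166.
Before the tax: set 256 − p = 2p + 166 → p* = $30, q* = 226.
With the tax collected from suppliers, supply shifts: qs = 2(p − 39) + 166.
New equilibrium: consumers pay $56, suppliers receive $17, q = 200. (Wedge: pb − ps = 39.)
Quantity falls by |ΔQ| = |226 − 200| = 26.
DWL = ½ · t · |ΔQ| = ½ · 39 · 26 = $507.

Deadweight loss = $507 hundred.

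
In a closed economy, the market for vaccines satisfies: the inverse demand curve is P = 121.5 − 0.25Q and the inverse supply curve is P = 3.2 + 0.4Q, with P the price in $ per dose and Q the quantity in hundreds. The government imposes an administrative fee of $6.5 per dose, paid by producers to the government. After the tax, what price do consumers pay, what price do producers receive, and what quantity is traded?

Inverting to Q(P) form: Qd = 486 − 4P; Qs = 2.5P − 8.
Before the tax: set 486 − 4P = 2.5P − 8 → P* = $76, Q* = 182.
With the tax collected from producers, supply shifts: Qs = 2.5(P − 6.5) − 8.
New equilibrium: consumers pay $78.5, producers receive $72, Q = 172. (Wedge: Pb − Ps = 6.5.)
The less price-elastic side of the market bears the larger share of a per-unit tax.

Consumers pay $78.5; producers receive $72; quantity = 172.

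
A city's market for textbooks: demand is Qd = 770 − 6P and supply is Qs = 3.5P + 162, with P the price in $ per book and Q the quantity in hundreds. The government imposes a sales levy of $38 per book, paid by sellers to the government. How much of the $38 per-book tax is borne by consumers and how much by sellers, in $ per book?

Consumers bear $14 per book; sellers bear $24 per book.

Before the tax: set 770 − 6P = 3.5P + 162 → P* = $64, Q* = 386.
With the tax collected from sellers, supply shifts: Qs = 3.5(P − 38) + 162.
New equilibrium: consumers pay $78, sellers receive $40, Q = 302. (Wedge: Pb − Ps = 38.)
Burden on consumers: $14; on sellers: $24. (They sum to $38.)
The less price-elastic side of the market bears the larger share of a per-unit tax.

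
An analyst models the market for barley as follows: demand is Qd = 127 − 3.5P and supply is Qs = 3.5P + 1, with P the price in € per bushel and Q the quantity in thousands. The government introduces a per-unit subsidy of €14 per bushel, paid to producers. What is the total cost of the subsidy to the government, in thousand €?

Government outlay = €1239 thousand.

Without the subsidy, 127 − 3.5P = 3.5P + 1 gives 7P = 126, so P* = €18 and Q* = 64.
With a per-unit subsidy paid to producers, each receives P + 14 per unit sold, so supply becomes Qs = 3.5(P + 14) + 1.
Solving gives Q = 88.5 with consumers paying €11 and producers receiving €25 (the €14 wedge).
Outlay = t · Q = 14 · 88.5 = €1239.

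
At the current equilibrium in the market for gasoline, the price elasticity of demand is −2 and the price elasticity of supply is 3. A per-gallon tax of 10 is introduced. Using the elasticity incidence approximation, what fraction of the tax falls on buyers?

Incidence ratio: buyers' share ≈ εs / (εs + |εd|) = 3 / (3 + 2) = 0.6.
Supply is the more elastic side, so buyers bear the larger share.

Buyers' share ≈ 0.6.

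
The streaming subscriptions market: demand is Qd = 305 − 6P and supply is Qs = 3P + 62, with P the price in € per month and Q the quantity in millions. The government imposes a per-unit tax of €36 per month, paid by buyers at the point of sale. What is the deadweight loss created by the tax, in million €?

Deadweight loss = €1296 million.

Before the tax: set 305 − 6P = 3P + 62 → P* = €27, Q* = 143.
With the tax collected from buyers, demand (in seller-price terms) shifts: Qd = 305 − 6(P + 36).
Solving gives Q = 71 with buyers paying €39 and sellers receiving €3 (the €36 wedge).
Quantity falls by |ΔQ| = |143 − 71| = 72.
DWL = ½ · t · |ΔQ| = ½ · 36 · 72 = €1296.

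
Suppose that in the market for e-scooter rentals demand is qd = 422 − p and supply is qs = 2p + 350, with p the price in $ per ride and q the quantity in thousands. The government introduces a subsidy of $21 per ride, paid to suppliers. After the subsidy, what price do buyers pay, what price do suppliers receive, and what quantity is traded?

Buyers pay $10; suppliers receive $31; quantity = 412.

Before the subsidy: set 422 − p = 2p + 350 → p* = $24, q* = 398.
With a per-unit subsidy paid to suppliers, each receives p + 21 per unit sold, so supply becomes qs = 2(p + 21) + 350.
Solving gives q = 412 with buyers paying $10 and suppliers receiving $31 (the $21 wedge).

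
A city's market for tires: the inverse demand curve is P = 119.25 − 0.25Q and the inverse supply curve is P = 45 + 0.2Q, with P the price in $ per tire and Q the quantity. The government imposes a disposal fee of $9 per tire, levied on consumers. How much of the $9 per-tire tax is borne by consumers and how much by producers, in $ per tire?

Inverting to Q(P) form: Qd = 477 − 4P; Qs = 5P − 225.
Without the tax, 477 − 4P = 5P − 225 gives 9P = 702, so P* = $78 and Q* = 165.
With the tax collected from consumers, demand (in seller-price terms) shifts: Qd = 477 − 4(P + 9).
New equilibrium: consumers pay $83, producers receive $74, Q = 145. (Wedge: Pb − Ps = 9.)
Burden on consumers: $5; on producers: $4. (They sum to $9.)

Consumers bear $5 per tire; producers bear $4 per tire.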